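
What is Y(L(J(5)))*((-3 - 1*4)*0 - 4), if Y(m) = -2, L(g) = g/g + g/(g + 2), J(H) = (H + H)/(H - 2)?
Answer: 8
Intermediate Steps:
J(H) = 2*H/(-2 + H) (J(H) = (2*H)/(-2 + H) = 2*H/(-2 + H))
L(g) = 1 + g/(2 + g)
Y(L(J(5)))*((-3 - 1*4)*0 - 4) = -2*((-3 - 1*4)*0 - 4) = -2*((-3 - 4)*0 - 4) = -2*(-7*0 - 4) = -2*(0 - 4) = -2*(-4) = 8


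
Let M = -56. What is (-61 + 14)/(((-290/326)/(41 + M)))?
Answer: -22983/29 ≈ -792.52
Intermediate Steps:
(-61 + 14)/(((-290/326)/(41 + M))) = (-61 + 14)/(((-290/326)/(41 - 56))) = -47/(-290*1/326/(-15)) = -47/(-145/163*(-1/15)) = -47/(29/489) = (489/29)*(-47) = -22983/29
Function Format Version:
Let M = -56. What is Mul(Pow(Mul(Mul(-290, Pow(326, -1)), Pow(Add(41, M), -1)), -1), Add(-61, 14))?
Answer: Rational(-22983, 29) ≈ -792.52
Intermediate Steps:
Mul(Pow(Mul(Mul(-290, Pow(326, -1)), Pow(Add(41, M), -1)), -1), Add(-61, 14)) = Mul(Pow(Mul(Mul(-290, Pow(326, -1)), Pow(Add(41, -56), -1)), -1), Add(-61, 14)) = Mul(Pow(Mul(Mul(-290, Rational(1, 326)), Pow(-15, -1)), -1), -47) = Mul(Pow(Mul(Rational(-145, 163), Rational(-1, 15)), -1), -47) = Mul(Pow(Rational(29, 489), -1), -47) = Mul(Rational(489, 29), -47) = Rational(-22983, 29)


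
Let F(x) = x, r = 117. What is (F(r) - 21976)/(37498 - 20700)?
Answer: -21859/16798 ≈ -1.3013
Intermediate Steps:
(F(r) - 21976)/(37498 - 20700) = (117 - 21976)/(37498 - 20700) = -21859/16798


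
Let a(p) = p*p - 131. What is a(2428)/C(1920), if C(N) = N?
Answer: 5895053/1920 ≈ 3070.3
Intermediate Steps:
a(p) = -131 + p² (a(p) = p² - 131 = -131 + p²)
a(2428)/C(1920) = (-131 + 2428²)/1920 = (-131 + 5895184)*(1/1920) = 5895053*(1/1920) = 5895053/1920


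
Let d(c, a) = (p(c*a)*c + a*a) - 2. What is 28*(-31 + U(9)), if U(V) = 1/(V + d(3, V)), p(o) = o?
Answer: -146664/169 ≈ -867.83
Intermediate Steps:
d(c, a) = -2 + a² + a*c² (d(c, a) = ((c*a)*c + a*a) - 2 = ((a*c)*c + a²) - 2 = (a*c² + a²) - 2 = (a² + a*c²) - 2 = -2 + a² + a*c²)
U(V) = 1/(-2 + V² + 10*V) (U(V) = 1/(V + (-2 + V² + V*3²)) = 1/(V + (-2 + V² + V*9)) = 1/(V + (-2 + V² + 9*V)) = 1/(-2 + V² + 10*V))
28*(-31 + U(9)) = 28*(-31 + 1/(-2 + 9² + 10*9)) = 28*(-31 + 1/(-2 + 81 + 90)) = 28*(-31 + 1/169) = 28*(-5238/169) = -146664/169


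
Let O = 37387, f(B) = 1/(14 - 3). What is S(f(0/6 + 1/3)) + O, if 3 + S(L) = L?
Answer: 411225/11 ≈ 37384.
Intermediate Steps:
f(B) = 1/11
S(L) = -3 + L
S(f(0/6 + 1/3)) + O = (-3 + 1/11) + 37387 = -32/11 + 37387 = 411225/11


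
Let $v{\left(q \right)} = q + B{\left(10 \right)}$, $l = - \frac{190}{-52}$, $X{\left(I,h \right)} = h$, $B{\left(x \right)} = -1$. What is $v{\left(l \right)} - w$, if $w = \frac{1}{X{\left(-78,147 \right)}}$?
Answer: $\frac{10117}{3822} \approx 2.647$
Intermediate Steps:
$l = \frac{95}{26}$ ($l = \left(-190\right) \left(- \frac{1}{52}\right) = \frac{95}{26} \approx 3.6538$)
$v{\left(q \right)} = -1 + q$ ($v{\left(q \right)} = q - 1 = -1 + q$)
$w = \frac{1}{147} \approx 0.0068027$
$v{\left(l \right)} - w = \left(-1 + \frac{95}{26}\right) - \frac{1}{147} = \frac{69}{26} - \frac{1}{147} = \frac{10117}{3822}$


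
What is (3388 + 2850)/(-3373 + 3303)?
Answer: -3119/35 ≈ -89.114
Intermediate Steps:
(3388 + 2850)/(-3373 + 3303) = 6238/(-70) = 6238*(-1/70) = -3119/35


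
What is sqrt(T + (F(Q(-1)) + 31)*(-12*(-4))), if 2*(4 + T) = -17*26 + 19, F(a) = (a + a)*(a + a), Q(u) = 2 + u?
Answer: sqrt(5858)/2 ≈ 38.269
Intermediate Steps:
F(a) = 4*a**2 (F(a) = (2*a)*(2*a) = 4*a**2)
T = -431/2 (T = -4 + (-17*26 + 19)/2 = -4 + (-442 + 19)/2 = -4 + (1/2)*(-423) = -4 - 423/2 = -431/2 ≈ -215.50)
sqrt(T + (F(Q(-1)) + 31)*(-12*(-4))) = sqrt(-431/2 + (4*(2 - 1)**2 + 31)*(-12*(-4))) = sqrt(-431/2 + (4*1**2 + 31)*48) = sqrt(-431/2 + (4*1 + 31)*48) = sqrt(-431/2 + (4 + 31)*48) = sqrt(-431/2 + 35*48) = sqrt(-431/2 + 1680) = sqrt(2929/2) = sqrt(5858)/2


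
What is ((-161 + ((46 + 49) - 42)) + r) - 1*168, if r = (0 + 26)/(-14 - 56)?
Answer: -9673/35 ≈ -276.37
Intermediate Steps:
r = -13/35 (r = 26/(-70) = 26*(-1/70) = -13/35 ≈ -0.37143)
((-161 + ((46 + 49) - 42)) + r) - 1*168 = ((-161 + ((46 + 49) - 42)) - 13/35) - 1*168 = ((-161 + (95 - 42)) - 13/35) - 168 = ((-161 + 53) - 13/35) - 168 = (-108 - 13/35) - 168 = -3793/35 - 168 = -9673/35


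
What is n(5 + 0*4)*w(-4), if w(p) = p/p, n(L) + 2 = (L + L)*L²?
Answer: 248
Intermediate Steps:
n(L) = -2 + 2*L³ (n(L) = -2 + (L + L)*L² = -2 + (2*L)*L² = -2 + 2*L³)
w(p) = 1
n(5 + 0*4)*w(-4) = (-2 + 2*(5 + 0*4)³)*1 = (-2 + 2*(5 + 0)³)*1 = (-2 + 2*5³)*1 = (-2 + 2*125)*1 = (-2 + 250)*1 = 248*1 = 248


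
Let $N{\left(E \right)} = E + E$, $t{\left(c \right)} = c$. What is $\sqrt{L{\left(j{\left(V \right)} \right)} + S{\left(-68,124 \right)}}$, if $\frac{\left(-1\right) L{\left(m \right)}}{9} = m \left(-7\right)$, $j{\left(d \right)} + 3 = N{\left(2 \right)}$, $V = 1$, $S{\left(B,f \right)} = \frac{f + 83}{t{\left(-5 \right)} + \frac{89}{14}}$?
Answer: $\frac{3 \sqrt{8645}}{19} \approx 14.681$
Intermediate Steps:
$S{\left(B,f \right)} = \frac{1162}{19} + \frac{14 f}{19}$ ($S{\left(B,f \right)} = \frac{f + 83}{-5 + \frac{89}{14}} = \frac{83 + f}{-5 + 89 \cdot \frac{1}{14}} = \frac{83 + f}{-5 + \frac{89}{14}} = \frac{83 + f}{\frac{19}{14}} = \left(83 + f\right) \frac{14}{19} = \frac{1162}{19} + \frac{14 f}{19}$)
$N{\left(E \right)} = 2 E$
$j{\left(d \right)} = 1$ ($j{\left(d \right)} = -3 + 2 \cdot 2 = -3 + 4 = 1$)
$L{\left(m \right)} = 63 m$ ($L{\left(m \right)} = - 9 m \left(-7\right) = - 9 \left(- 7 m\right) = 63 m$)
$\sqrt{L{\left(j{\left(V \right)} \right)} + S{\left(-68,124 \right)}} = \sqrt{63 \cdot 1 + \left(\frac{1162}{19} + \frac{14}{19} \cdot 124\right)} = \sqrt{63 + \left(\frac{1162}{19} + \frac{1736}{19}\right)} = \sqrt{63 + \frac{2898}{19}} = \sqrt{\frac{4095}{19}} = \frac{3 \sqrt{8645}}{19}$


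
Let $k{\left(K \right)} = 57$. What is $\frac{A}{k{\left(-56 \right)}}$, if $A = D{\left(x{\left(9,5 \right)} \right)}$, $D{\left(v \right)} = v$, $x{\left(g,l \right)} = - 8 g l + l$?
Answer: $- \frac{355}{57} \approx -6.2281$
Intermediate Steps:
$x{\left(g,l \right)} = l - 8 g l$ ($x{\left(g,l \right)} = - 8 g l + l = l - 8 g l$)
$A = -355$ ($A = 5 \left(1 - 72\right) = 5 \left(-71\right) = -355$)
$\frac{A}{k{\left(-56 \right)}} = - \frac{355}{57}$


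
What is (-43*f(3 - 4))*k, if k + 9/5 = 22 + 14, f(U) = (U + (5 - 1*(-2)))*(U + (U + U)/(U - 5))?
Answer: 29412/5 ≈ 5882.4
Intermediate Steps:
f(U) = (7 + U)*(U + 2*U/(-5 + U)) (f(U) = (U + (5 + 2))*(U + (2*U)/(-5 + U)) = (U + 7)*(U + 2*U/(-5 + U)) = (7 + U)*(U + 2*U/(-5 + U)))
k = 171/5 (k = -9/5 + (22 + 14) = -9/5 + 36 = 171/5 ≈ 34.200)
(-43*f(3 - 4))*k = -43*(3 - 4)*(-21 + (3 - 4)² + 4*(3 - 4))/(-5 + (3 - 4))*(171/5) = -(-43)*(-21 + (-1)² + 4*(-1))/(-5 - 1)*(171/5) = -(-43)*(-21 + 1 - 4)/(-6)*(171/5) = -(-43)*(-1)*(-24)/6*(171/5) = -43*(-4)*(171/5) = 172*(171/5) = 29412/5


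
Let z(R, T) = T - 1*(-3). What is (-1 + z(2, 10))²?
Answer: 144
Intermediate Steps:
z(R, T) = 3 + T (z(R, T) = T + 3 = 3 + T)
(-1 + z(2, 10))² = (-1 + (3 + 10))² = (-1 + 13)² = 12² = 144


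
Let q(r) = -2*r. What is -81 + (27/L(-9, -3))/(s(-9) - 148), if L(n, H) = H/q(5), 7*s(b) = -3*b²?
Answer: -104229/1279 ≈ -81.493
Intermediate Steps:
s(b) = -3*b²/7 (s(b) = (-3*b²)/7 = -3*b²/7)
L(n, H) = -H/10 (L(n, H) = H/((-2*5)) = H/(-10) = H*(-⅒) = -H/10)
-81 + (27/L(-9, -3))/(s(-9) - 148) = -81 + (27/((-⅒*(-3))))/(-3/7*(-9)² - 148) = -81 + (27/(3/10))/(-3/7*81 - 148) = -81 + (27*(10/3))/(-243/7 - 148) = -81 + 90/(-1279/7) = -81 - 7/1279*90 = -81 - 630/1279 = -104229/1279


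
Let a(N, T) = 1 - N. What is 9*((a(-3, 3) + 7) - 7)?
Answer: 36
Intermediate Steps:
9*((a(-3, 3) + 7) - 7) = 9*(((1 - 1*(-3)) + 7) - 7) = 9*(((1 + 3) + 7) - 7) = 9*((4 + 7) - 7) = 9*(11 - 7) = 9*4 = 36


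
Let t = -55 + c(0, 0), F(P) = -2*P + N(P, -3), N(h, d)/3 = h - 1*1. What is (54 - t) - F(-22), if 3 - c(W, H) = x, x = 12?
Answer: 143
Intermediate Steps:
N(h, d) = -3 + 3*h (N(h, d) = 3*(h - 1*1) = 3*(h - 1) = 3*(-1 + h) = -3 + 3*h)
c(W, H) = -9 (c(W, H) = 3 - 1*12 = 3 - 12 = -9)
F(P) = -3 + P (F(P) = -2*P + (-3 + 3*P) = -3 + P)
t = -64 (t = -55 - 9 = -64)
(54 - t) - F(-22) = (54 - 1*(-64)) - (-3 - 22) = (54 + 64) - 1*(-25) = 118 + 25 = 143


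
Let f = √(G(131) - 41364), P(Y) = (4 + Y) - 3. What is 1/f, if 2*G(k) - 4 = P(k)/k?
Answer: -I*√177451159/2709178 ≈ -0.004917*I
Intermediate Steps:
P(Y) = 1 + Y
G(k) = 2 + (1 + k)/(2*k) (G(k) = 2 + ((1 + k)/k)/2 = 2 + (1 + k)/(2*k))
f = 2*I*√177451159/131 (f = √((½)*(1 + 5*131)/131 - 41364) = √((½)*(1/131)*(1 + 655) - 41364) = √((½)*(1/131)*656 - 41364) = √(328/131 - 41364) = √(-5418356/131) = 2*I*√177451159/131 ≈ 203.38*I)
1/f = 1/(2*I*√177451159/131) = -I*√177451159/2709178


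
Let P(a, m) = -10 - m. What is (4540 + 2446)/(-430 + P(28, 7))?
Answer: -6986/447 ≈ -15.629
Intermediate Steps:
(4540 + 2446)/(-430 + P(28, 7)) = (4540 + 2446)/(-430 + (-10 - 1*7)) = 6986/(-430 + (-10 - 7)) = 6986/(-430 - 17) = 6986/(-447) = 6986*(-1/447) = -6986/447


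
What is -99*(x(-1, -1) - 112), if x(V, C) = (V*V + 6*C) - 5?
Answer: 12078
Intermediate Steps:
x(V, C) = -5 + V**2 + 6*C (x(V, C) = (V**2 + 6*C) - 5 = -5 + V**2 + 6*C)
-99*(x(-1, -1) - 112) = -99*((-5 + (-1)**2 + 6*(-1)) - 112) = -99*((-5 + 1 - 6) - 112) = -99*(-10 - 112) = -99*(-122) = 12078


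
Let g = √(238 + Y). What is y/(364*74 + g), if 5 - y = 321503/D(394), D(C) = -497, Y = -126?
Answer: 6734/278249 - √7/278249 ≈ 0.024192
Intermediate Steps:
g = 4*√7 (g = √(238 - 126) = √112 = 4*√7 ≈ 10.583)
y = 46284/71 (y = 5 - 321503/(-497) = 5 - 321503*(-1)/497 = 5 - 1*(-45929/71) = 5 + 45929/71 = 46284/71 ≈ 651.89)
y/(364*74 + g) = 46284/(71*(364*74 + 4*√7)) = 46284/(71*(26936 + 4*√7))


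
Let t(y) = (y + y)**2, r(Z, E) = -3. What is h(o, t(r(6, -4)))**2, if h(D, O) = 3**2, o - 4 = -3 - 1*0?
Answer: 81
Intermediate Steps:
t(y) = 4*y**2 (t(y) = (2*y)**2 = 4*y**2)
o = 1 (o = 4 + (-3 - 1*0) = 4 + (-3 + 0) = 4 - 3 = 1)
h(D, O) = 9
h(o, t(r(6, -4)))**2 = 9**2 = 81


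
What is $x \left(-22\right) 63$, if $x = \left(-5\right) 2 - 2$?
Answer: $16632$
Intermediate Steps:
$x = -12$ ($x = -10 - 2 = -12$)
$x \left(-22\right) 63 = \left(-12\right) \left(-22\right) 63 = 264 \cdot 63 = 16632$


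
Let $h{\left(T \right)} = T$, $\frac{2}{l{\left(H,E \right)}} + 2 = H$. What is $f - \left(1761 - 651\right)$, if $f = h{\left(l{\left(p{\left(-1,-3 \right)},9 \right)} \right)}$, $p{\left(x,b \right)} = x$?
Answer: $- \frac{3332}{3} \approx -1110.7$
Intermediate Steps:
$l{\left(H,E \right)} = \frac{2}{-2 + H}$
$f = - \frac{2}{3}$ ($f = \frac{2}{-2 - 1} = \frac{2}{-3} = 2 \left(- \frac{1}{3}\right) = - \frac{2}{3} \approx -0.66667$)
$f - \left(1761 - 651\right) = - \frac{2}{3} - \left(1761 - 651\right) = - \frac{2}{3} - 1110 = - \frac{3332}{3}$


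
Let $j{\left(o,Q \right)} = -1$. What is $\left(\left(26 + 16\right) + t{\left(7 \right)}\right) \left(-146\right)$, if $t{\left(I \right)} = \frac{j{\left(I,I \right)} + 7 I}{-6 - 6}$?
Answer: $-5548$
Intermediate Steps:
$t{\left(I \right)} = \frac{1}{12} - \frac{7 I}{12}$ ($t{\left(I \right)} = \frac{-1 + 7 I}{-6 - 6} = \frac{-1 + 7 I}{-12} = \left(-1 + 7 I\right) \left(- \frac{1}{12}\right) = \frac{1}{12} - \frac{7 I}{12}$)
$\left(\left(26 + 16\right) + t{\left(7 \right)}\right) \left(-146\right) = \left(\left(26 + 16\right) + \left(\frac{1}{12} - \frac{49}{12}\right)\right) \left(-146\right) = \left(42 + \left(\frac{1}{12} - \frac{49}{12}\right)\right) \left(-146\right) = \left(42 - 4\right) \left(-146\right) = 38 \left(-146\right) = -5548$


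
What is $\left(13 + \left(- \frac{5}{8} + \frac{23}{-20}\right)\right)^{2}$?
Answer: $\frac{201601}{1600} \approx 126.0$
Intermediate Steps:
$\left(13 + \left(- \frac{5}{8} + \frac{23}{-20}\right)\right)^{2} = \left(13 + \left(\left(-5\right) \frac{1}{8} + 23 \left(- \frac{1}{20}\right)\right)\right)^{2} = \left(13 - \frac{71}{40}\right)^{2} = \left(\frac{449}{40}\right)^{2} = \frac{201601}{1600}$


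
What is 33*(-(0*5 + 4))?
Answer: -132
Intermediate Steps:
33*(-(0*5 + 4)) = 33*(-(0 + 4)) = 33*(-1*4) = 33*(-4) = -132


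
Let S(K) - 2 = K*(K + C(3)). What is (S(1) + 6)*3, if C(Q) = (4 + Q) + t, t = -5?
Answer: 33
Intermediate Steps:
C(Q) = -1 + Q (C(Q) = (4 + Q) - 5 = -1 + Q)
S(K) = 2 + K*(2 + K) (S(K) = 2 + K*(K + (-1 + 3)) = 2 + K*(K + 2) = 2 + K*(2 + K))
(S(1) + 6)*3 = ((2 + 1² + 2*1) + 6)*3 = ((2 + 1 + 2) + 6)*3 = (5 + 6)*3 = 11*3 = 33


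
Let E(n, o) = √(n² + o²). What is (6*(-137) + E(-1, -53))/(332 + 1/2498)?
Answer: -2053356/829337 + 2498*√2810/829337 ≈ -2.3162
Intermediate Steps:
(6*(-137) + E(-1, -53))/(332 + 1/2498) = (6*(-137) + √((-1)² + (-53)²))/(332 + 1/2498) = (-822 + √(1 + 2809))/(332 + 1/2498) = (-822 + √2810)/(829337/2498) = (-822 + √2810)*(2498/829337) = -2053356/829337 + 2498*√2810/829337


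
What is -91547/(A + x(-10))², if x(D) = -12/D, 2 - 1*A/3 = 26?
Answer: -2288675/125316 ≈ -18.263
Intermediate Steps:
A = -72 (A = 6 - 3*26 = 6 - 78 = -72)
-91547/(A + x(-10))² = -91547/(-72 - 12/(-10))² = -91547/(-72 - 12*(-⅒))² = -91547/(-72 + 6/5)² = -91547/((-354/5)²) = -91547/125316/25 = -91547*25/125316 = -2288675/125316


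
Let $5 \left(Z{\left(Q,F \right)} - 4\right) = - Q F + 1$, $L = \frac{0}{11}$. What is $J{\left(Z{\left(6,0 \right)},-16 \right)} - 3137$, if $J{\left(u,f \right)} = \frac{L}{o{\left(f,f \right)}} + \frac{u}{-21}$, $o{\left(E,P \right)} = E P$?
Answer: $- \frac{15686}{5} \approx -3137.2$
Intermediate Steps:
$L = 0$ ($L = 0 \cdot \frac{1}{11} = 0$)
$Z{\left(Q,F \right)} = \frac{21}{5} - \frac{F Q}{5}$ ($Z{\left(Q,F \right)} = 4 + \frac{- Q F + 1}{5} = 4 + \frac{- F Q + 1}{5} = 4 + \frac{1 - F Q}{5} = 4 - \left(- \frac{1}{5} + \frac{F Q}{5}\right) = \frac{21}{5} - \frac{F Q}{5}$)
$J{\left(u,f \right)} = - \frac{u}{21}$ ($J{\left(u,f \right)} = \frac{0}{f f} + \frac{u}{-21} = \frac{0}{f^{2}} + u \left(- \frac{1}{21}\right) = \frac{0}{f^{2}} - \frac{u}{21} = 0 - \frac{u}{21} = - \frac{u}{21}$)
$J{\left(Z{\left(6,0 \right)},-16 \right)} - 3137 = - \frac{\frac{21}{5} - 0 \cdot 6}{21} - 3137 = - \frac{\frac{21}{5} + 0}{21} - 3137 = \left(- \frac{1}{21}\right) \frac{21}{5} - 3137 = - \frac{1}{5} - 3137 = - \frac{15686}{5}$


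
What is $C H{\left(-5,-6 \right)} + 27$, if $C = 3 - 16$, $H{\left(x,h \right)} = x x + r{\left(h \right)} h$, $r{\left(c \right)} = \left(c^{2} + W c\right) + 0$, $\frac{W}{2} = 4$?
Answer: $-1234$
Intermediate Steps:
$W = 8$ ($W = 2 \cdot 4 = 8$)
$r{\left(c \right)} = c^{2} + 8 c$ ($r{\left(c \right)} = \left(c^{2} + 8 c\right) + 0 = c^{2} + 8 c$)
$H{\left(x,h \right)} = x^{2} + h^{2} \left(8 + h\right)$ ($H{\left(x,h \right)} = x x + h \left(8 + h\right) h = x^{2} + h^{2} \left(8 + h\right)$)
$C = -13$ ($C = 3 - 16 = -13$)
$C H{\left(-5,-6 \right)} + 27 = - 13 \left(\left(-5\right)^{2} + \left(-6\right)^{2} \left(8 - 6\right)\right) + 27 = - 13 \left(25 + 36 \cdot 2\right) + 27 = - 13 \left(25 + 72\right) + 27 = \left(-13\right) 97 + 27 = -1261 + 27 = -1234$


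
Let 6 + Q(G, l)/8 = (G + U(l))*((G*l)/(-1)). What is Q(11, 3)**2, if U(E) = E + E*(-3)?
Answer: 1871424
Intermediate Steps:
U(E) = -2*E (U(E) = E - 3*E = -2*E)
Q(G, l) = -48 - 8*G*l*(G - 2*l) (Q(G, l) = -48 + 8*((G - 2*l)*((G*l)/(-1))) = -48 + 8*((G - 2*l)*((G*l)*(-1))) = -48 + 8*((G - 2*l)*(-G*l)) = -48 + 8*(-G*l*(G - 2*l)) = -48 - 8*G*l*(G - 2*l))
Q(11, 3)**2 = (-48 - 8*3*11**2 + 16*11*3**2)**2 = (-48 - 8*3*121 + 16*11*9)**2 = (-48 - 2904 + 1584)**2 = (-1368)**2 = 1871424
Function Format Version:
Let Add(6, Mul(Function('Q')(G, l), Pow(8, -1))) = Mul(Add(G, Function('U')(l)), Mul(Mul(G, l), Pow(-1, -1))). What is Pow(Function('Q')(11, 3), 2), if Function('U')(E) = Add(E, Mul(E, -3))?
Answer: 1871424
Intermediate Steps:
Function('U')(E) = Mul(-2, E) (Function('U')(E) = Add(E, Mul(-3, E)) = Mul(-2, E))
Function('Q')(G, l) = Add(-48, Mul(-8, G, l, Add(G, Mul(-2, l)))) (Function('Q')(G, l) = Add(-48, Mul(8, Mul(Add(G, Mul(-2, l)), Mul(Mul(G, l), Pow(-1, -1))))) = Add(-48, Mul(8, Mul(Add(G, Mul(-2, l)), Mul(Mul(G, l), -1)))) = Add(-48, Mul(8, Mul(Add(G, Mul(-2, l)), Mul(-1, G, l)))) = Add(-48, Mul(8, Mul(-1, G, l, Add(G, Mul(-2, l))))) = Add(-48, Mul(-8, G, l, Add(G, Mul(-2, l)))))
Pow(Function('Q')(11, 3), 2) = Pow(Add(-48, Mul(-8, 3, Pow(11, 2)), Mul(16, 11, Pow(3, 2))), 2) = Pow(Add(-48, Mul(-8, 3, 121), Mul(16, 11, 9)), 2) = Pow(Add(-48, -2904, 1584), 2) = Pow(-1368, 2) = 1871424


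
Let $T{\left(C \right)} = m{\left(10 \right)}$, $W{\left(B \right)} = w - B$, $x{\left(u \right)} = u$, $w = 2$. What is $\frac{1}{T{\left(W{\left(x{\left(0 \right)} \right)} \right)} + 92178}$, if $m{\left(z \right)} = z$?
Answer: $\frac{1}{92188} \approx 1.0847 \cdot 10^{-5}$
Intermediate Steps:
$W{\left(B \right)} = 2 - B$
$T{\left(C \right)} = 10$
$\frac{1}{T{\left(W{\left(x{\left(0 \right)} \right)} \right)} + 92178} = \frac{1}{10 + 92178} = \frac{1}{92188}$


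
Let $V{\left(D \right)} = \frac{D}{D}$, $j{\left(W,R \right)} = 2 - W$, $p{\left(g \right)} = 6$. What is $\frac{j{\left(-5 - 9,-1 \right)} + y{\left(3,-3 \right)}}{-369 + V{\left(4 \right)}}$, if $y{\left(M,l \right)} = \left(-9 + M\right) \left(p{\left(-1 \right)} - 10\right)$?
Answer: $- \frac{5}{46} \approx -0.1087$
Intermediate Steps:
$y{\left(M,l \right)} = 36 - 4 M$ ($y{\left(M,l \right)} = \left(-9 + M\right) \left(6 - 10\right) = \left(-9 + M\right) \left(-4\right) = 36 - 4 M$)
$V{\left(D \right)} = 1$
$\frac{j{\left(-5 - 9,-1 \right)} + y{\left(3,-3 \right)}}{-369 + V{\left(4 \right)}} = \frac{\left(2 - \left(-5 - 9\right)\right) + \left(36 - 12\right)}{-369 + 1} = \frac{\left(2 - -14\right) + \left(36 - 12\right)}{-368} = \left(\left(2 + 14\right) + 24\right) \left(- \frac{1}{368}\right) = \left(16 + 24\right) \left(- \frac{1}{368}\right) = 40 \left(- \frac{1}{368}\right) = - \frac{5}{46}$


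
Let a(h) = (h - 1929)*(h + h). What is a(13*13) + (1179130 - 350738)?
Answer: 233512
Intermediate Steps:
a(h) = 2*h*(-1929 + h) (a(h) = (-1929 + h)*(2*h) = 2*h*(-1929 + h))
a(13*13) + (1179130 - 350738) = 2*(13*13)*(-1929 + 13*13) + (1179130 - 350738) = 2*169*(-1929 + 169) + 828392 = 2*169*(-1760) + 828392 = -594880 + 828392 = 233512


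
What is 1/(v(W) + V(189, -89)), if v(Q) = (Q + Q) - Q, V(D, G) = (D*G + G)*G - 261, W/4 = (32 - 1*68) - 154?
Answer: 1/1503969 ≈ 6.6491e-7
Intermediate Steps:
W = -760 (W = 4*((32 - 1*68) - 154) = 4*((32 - 68) - 154) = 4*(-36 - 154) = 4*(-190) = -760)
V(D, G) = -261 + G*(G + D*G) (V(D, G) = (G + D*G)*G - 261 = G*(G + D*G) - 261 = -261 + G*(G + D*G))
v(Q) = Q (v(Q) = 2*Q - Q = Q)
1/(v(W) + V(189, -89)) = 1/(-760 + (-261 + (-89)² + 189*(-89)²)) = 1/(-760 + (-261 + 7921 + 189*7921)) = 1/(-760 + (-261 + 7921 + 1497069)) = 1/(-760 + 1504729) = 1/1503969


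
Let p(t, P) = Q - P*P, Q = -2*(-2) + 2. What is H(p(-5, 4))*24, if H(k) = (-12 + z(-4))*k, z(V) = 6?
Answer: 1440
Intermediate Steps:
Q = 6 (Q = 4 + 2 = 6)
p(t, P) = 6 - P**2 (p(t, P) = 6 - P*P = 6 - P**2)
H(k) = -6*k (H(k) = (-12 + 6)*k = -6*k)
H(p(-5, 4))*24 = -6*(6 - 1*4**2)*24 = -6*(6 - 1*16)*24 = -6*(6 - 16)*24 = -6*(-10)*24 = 60*24 = 1440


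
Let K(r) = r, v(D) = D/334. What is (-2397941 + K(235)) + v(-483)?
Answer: -800834287/334 ≈ -2.3977e+6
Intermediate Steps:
v(D) = D/334 (v(D) = D*(1/334) = D/334)
(-2397941 + K(235)) + v(-483) = (-2397941 + 235) + (1/334)*(-483) = -2397706 - 483/334 = -800834287/334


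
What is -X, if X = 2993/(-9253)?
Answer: 2993/9253 ≈ 0.32346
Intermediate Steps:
X = -2993/9253 (X = 2993*(-1/9253) = -2993/9253 ≈ -0.32346)
-X = -1*(-2993/9253) = 2993/9253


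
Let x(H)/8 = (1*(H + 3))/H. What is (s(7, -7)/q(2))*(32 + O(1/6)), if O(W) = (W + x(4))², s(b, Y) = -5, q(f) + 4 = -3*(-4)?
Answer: -41885/288 ≈ -145.43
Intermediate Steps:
q(f) = 8 (q(f) = -4 - 3*(-4) = -4 + 12 = 8)
x(H) = 8*(3 + H)/H (x(H) = 8*((1*(H + 3))/H) = 8*((1*(3 + H))/H) = 8*((3 + H)/H) = 8*(3 + H)/H)
O(W) = (14 + W)² (O(W) = (W + (8 + 24/4))² = (W + (8 + 24*(¼)))² = (W + (8 + 6))² = (W + 14)² = (14 + W)²)
(s(7, -7)/q(2))*(32 + O(1/6)) = (-5/8)*(32 + (14 + 1/6)²) = (-5*⅛)*(32 + (14 + ⅙)²) = -5*(32 + (85/6)²)/8 = -5*(32 + 7225/36)/8 = -5/8*8377/36 = -41885/288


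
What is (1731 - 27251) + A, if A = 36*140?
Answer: -20480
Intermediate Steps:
A = 5040
(1731 - 27251) + A = (1731 - 27251) + 5040 = -25520 + 5040 = -20480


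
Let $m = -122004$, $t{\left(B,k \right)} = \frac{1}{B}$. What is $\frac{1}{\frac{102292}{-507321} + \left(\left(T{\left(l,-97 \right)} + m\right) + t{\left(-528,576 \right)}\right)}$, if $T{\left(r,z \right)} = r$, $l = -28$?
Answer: $- \frac{89288496}{10896071916371} \approx -8.1946 \cdot 10^{-6}$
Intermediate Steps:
$\frac{1}{\frac{102292}{-507321} + \left(\left(T{\left(l,-97 \right)} + m\right) + t{\left(-528,576 \right)}\right)} = \frac{1}{\frac{102292}{-507321} + \left(\left(-28 - 122004\right) + \frac{1}{-528}\right)} = \frac{1}{102292 \left(- \frac{1}{507321}\right) - \frac{64432897}{528}} = \frac{1}{- \frac{102292}{507321} - \frac{64432897}{528}} = \frac{1}{- \frac{10896071916371}{89288496}} = - \frac{89288496}{10896071916371}$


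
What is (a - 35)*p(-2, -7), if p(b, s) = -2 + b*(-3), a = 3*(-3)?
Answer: -176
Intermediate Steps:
a = -9
p(b, s) = -2 - 3*b
(a - 35)*p(-2, -7) = (-9 - 35)*(-2 - 3*(-2)) = -44*(-2 + 6) = -44*4 = -176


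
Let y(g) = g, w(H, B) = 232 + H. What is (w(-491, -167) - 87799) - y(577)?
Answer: -88635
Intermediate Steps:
(w(-491, -167) - 87799) - y(577) = ((232 - 491) - 87799) - 1*577 = (-259 - 87799) - 577 = -88058 - 577 = -88635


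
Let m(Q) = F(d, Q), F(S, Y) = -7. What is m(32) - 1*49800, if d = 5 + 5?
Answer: -49807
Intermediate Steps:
d = 10
m(Q) = -7
m(32) - 1*49800 = -7 - 1*49800 = -7 - 49800 = -49807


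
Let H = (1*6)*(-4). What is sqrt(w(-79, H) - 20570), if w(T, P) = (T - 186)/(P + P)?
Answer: I*sqrt(2961285)/12 ≈ 143.4*I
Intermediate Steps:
H = -24 (H = 6*(-4) = -24)
w(T, P) = (-186 + T)/(2*P) (w(T, P) = (-186 + T)/((2*P)) = (-186 + T)*(1/(2*P)) = (-186 + T)/(2*P))
sqrt(w(-79, H) - 20570) = sqrt((1/2)*(-186 - 79)/(-24) - 20570) = sqrt((1/2)*(-1/24)*(-265) - 20570) = sqrt(265/48 - 20570) = sqrt(-987095/48) = I*sqrt(2961285)/12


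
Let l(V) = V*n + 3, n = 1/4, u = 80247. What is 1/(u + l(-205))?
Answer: 4/320795 ≈ 1.2469e-5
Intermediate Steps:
n = ¼ ≈ 0.25000
l(V) = 3 + V/4 (l(V) = V*(¼) + 3 = V/4 + 3 = 3 + V/4)
1/(u + l(-205)) = 1/(80247 + (3 + (¼)*(-205))) = 1/(80247 + (3 - 205/4)) = 1/(80247 - 193/4) = 1/(320795/4) = 4/320795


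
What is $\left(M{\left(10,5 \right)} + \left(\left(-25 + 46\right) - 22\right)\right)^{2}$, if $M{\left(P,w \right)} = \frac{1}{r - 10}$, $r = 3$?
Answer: $\frac{64}{49} \approx 1.3061$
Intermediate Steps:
$M{\left(P,w \right)} = - \frac{1}{7}$ ($M{\left(P,w \right)} = \frac{1}{3 - 10} = \frac{1}{-7} = - \frac{1}{7}$)
$\left(M{\left(10,5 \right)} + \left(\left(-25 + 46\right) - 22\right)\right)^{2} = \left(- \frac{1}{7} + \left(\left(-25 + 46\right) - 22\right)\right)^{2} = \left(- \frac{1}{7} + \left(21 - 22\right)\right)^{2} = \left(- \frac{1}{7} - 1\right)^{2} = \left(- \frac{8}{7}\right)^{2} = \frac{64}{49}$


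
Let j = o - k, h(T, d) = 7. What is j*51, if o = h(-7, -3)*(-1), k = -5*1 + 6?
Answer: -408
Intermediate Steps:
k = 1 (k = -5 + 6 = 1)
o = -7 (o = 7*(-1) = -7)
j = -8 (j = -7 - 1*1 = -7 - 1 = -8)
j*51 = -8*51 = -408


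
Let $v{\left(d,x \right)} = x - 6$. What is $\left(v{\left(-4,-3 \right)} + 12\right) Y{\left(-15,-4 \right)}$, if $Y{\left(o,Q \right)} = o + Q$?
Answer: $-57$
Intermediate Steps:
$v{\left(d,x \right)} = -6 + x$
$Y{\left(o,Q \right)} = Q + o$
$\left(v{\left(-4,-3 \right)} + 12\right) Y{\left(-15,-4 \right)} = \left(\left(-6 - 3\right) + 12\right) \left(-4 - 15\right) = \left(-9 + 12\right) \left(-19\right) = 3 \left(-19\right) = -57$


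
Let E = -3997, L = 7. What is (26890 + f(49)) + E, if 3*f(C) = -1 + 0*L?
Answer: 68678/3 ≈ 22893.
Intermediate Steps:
f(C) = -1/3 (f(C) = (-1 + 0*7)/3 = (-1 + 0)/3 = (1/3)*(-1) = -1/3)
(26890 + f(49)) + E = (26890 - 1/3) - 3997 = 80669/3 - 3997 = 68678/3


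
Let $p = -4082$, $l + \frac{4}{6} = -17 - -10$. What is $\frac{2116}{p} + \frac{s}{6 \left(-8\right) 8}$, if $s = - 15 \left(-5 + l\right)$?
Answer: $- \frac{397031}{391872} \approx -1.0132$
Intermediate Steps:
$l = - \frac{23}{3}$ ($l = - \frac{2}{3} - 7 = - \frac{23}{3} \approx -7.6667$)
$s = 190$ ($s = - 15 \left(-5 - \frac{23}{3}\right) = \left(-15\right) \left(- \frac{38}{3}\right) = 190$)
$\frac{2116}{p} + \frac{s}{6 \left(-8\right) 8} = \frac{2116}{-4082} + \frac{190}{6 \left(-8\right) 8} = 2116 \left(- \frac{1}{4082}\right) + \frac{190}{\left(-48\right) 8} = - \frac{1058}{2041} + \frac{190}{-384} = - \frac{1058}{2041} + 190 \left(- \frac{1}{384}\right) = - \frac{1058}{2041} - \frac{95}{192} = - \frac{397031}{391872}$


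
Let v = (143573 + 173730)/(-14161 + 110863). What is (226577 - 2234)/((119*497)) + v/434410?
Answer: 18962354853637/4998989582580 ≈ 3.7932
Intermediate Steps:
v = 317303/96702 ≈ 3.2812
(226577 - 2234)/((119*497)) + v/434410 = (226577 - 2234)/((119*497)) + (317303/96702)/434410 = 224343/59143 + (317303/96702)*(1/434410) = 224343*(1/59143) + 317303/42008315820 = 32049/8449 + 317303/42008315820 = 18962354853637/4998989582580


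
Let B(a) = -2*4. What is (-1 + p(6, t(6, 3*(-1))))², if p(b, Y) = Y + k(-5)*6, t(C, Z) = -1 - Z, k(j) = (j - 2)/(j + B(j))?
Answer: 3025/169 ≈ 17.899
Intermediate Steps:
B(a) = -8
k(j) = (-2 + j)/(-8 + j) (k(j) = (j - 2)/(j - 8) = (-2 + j)/(-8 + j))
p(b, Y) = 42/13 + Y (p(b, Y) = Y + ((-2 - 5)/(-8 - 5))*6 = Y + (-7/(-13))*6 = Y - 1/13*(-7)*6 = Y + (7/13)*6 = Y + 42/13 = 42/13 + Y)
(-1 + p(6, t(6, 3*(-1))))² = (-1 + (42/13 + (-1 - 3*(-1))))² = (-1 + (42/13 + (-1 - 1*(-3))))² = (-1 + (42/13 + (-1 + 3)))² = (-1 + (42/13 + 2))² = (-1 + 68/13)² = (55/13)² = 3025/169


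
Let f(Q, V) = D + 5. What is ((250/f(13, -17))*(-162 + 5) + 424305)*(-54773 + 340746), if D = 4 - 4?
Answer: 119094885715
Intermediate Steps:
D = 0
f(Q, V) = 5 (f(Q, V) = 0 + 5 = 5)
((250/f(13, -17))*(-162 + 5) + 424305)*(-54773 + 340746) = ((250/5)*(-162 + 5) + 424305)*(-54773 + 340746) = ((250*(⅕))*(-157) + 424305)*285973 = (50*(-157) + 424305)*285973 = (-7850 + 424305)*285973 = 416455*285973 = 119094885715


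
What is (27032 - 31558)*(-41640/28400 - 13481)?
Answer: 21662682913/355 ≈ 6.1022e+7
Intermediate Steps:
(27032 - 31558)*(-41640/28400 - 13481) = -4526*(-41640*1/28400 - 13481) = -4526*(-1041/710 - 13481) = -4526*(-9572551/710) = 21662682913/355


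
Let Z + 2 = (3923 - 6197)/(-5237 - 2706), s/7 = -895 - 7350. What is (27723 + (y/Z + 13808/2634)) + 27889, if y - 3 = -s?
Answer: 196633254119/8963502 ≈ 21937.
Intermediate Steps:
s = -57715 (s = 7*(-895 - 7350) = 7*(-8245) = -57715)
y = 57718 (y = 3 - 1*(-57715) = 3 + 57715 = 57718)
Z = -13612/7943 (Z = -2 + (3923 - 6197)/(-5237 - 2706) = -2 - 2274/(-7943) = -2 - 2274*(-1/7943) = -2 + 2274/7943 = -13612/7943 ≈ -1.7137)
(27723 + (y/Z + 13808/2634)) + 27889 = (27723 + (57718/(-13612/7943) + 13808/2634)) + 27889 = (27723 + (57718*(-7943/13612) + 13808*(1/2634))) + 27889 = (27723 + (-229227037/6806 + 6904/1317)) + 27889 = (27723 - 301845019105/8963502) + 27889 = -53349853159/8963502 + 27889 = 196633254119/8963502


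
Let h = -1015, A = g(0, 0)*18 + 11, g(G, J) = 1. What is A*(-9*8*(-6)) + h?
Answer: 11513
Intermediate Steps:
A = 29 (A = 1*18 + 11 = 18 + 11 = 29)
A*(-9*8*(-6)) + h = 29*(-9*8*(-6)) - 1015 = 29*(-72*(-6)) - 1015 = 29*432 - 1015 = 12528 - 1015 = 11513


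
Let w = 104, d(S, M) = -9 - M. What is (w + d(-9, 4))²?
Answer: 8281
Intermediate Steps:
(w + d(-9, 4))² = (104 + (-9 - 1*4))² = (104 + (-9 - 4))² = (104 - 13)² = 91² = 8281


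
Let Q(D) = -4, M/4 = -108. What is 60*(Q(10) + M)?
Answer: -26160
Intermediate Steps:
M = -432 (M = 4*(-108) = -432)
60*(Q(10) + M) = 60*(-4 - 432) = 60*(-436) = -26160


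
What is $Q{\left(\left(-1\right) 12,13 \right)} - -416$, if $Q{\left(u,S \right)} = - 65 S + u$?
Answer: $-441$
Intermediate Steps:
$Q{\left(u,S \right)} = u - 65 S$
$Q{\left(\left(-1\right) 12,13 \right)} - -416 = \left(\left(-1\right) 12 - 845\right) - -416 = \left(-12 - 845\right) + 416 = -857 + 416 = -441$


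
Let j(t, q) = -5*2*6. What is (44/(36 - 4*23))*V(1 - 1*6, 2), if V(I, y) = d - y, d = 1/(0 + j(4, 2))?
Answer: 1331/840 ≈ 1.5845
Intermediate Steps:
j(t, q) = -60 (j(t, q) = -10*6 = -60)
d = -1/60 (d = 1/(0 - 60) = 1/(-60) = -1/60 ≈ -0.016667)
V(I, y) = -1/60 - y
(44/(36 - 4*23))*V(1 - 1*6, 2) = (44/(36 - 4*23))*(-1/60 - 1*2) = (44/(36 - 92))*(-1/60 - 2) = (44/(-56))*(-121/60) = (44*(-1/56))*(-121/60) = -11/14*(-121/60) = 1331/840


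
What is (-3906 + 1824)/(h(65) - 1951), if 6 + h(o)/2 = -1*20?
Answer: 2082/2003 ≈ 1.0394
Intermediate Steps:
h(o) = -52 (h(o) = -12 + 2*(-1*20) = -12 + 2*(-20) = -12 - 40 = -52)
(-3906 + 1824)/(h(65) - 1951) = (-3906 + 1824)/(-52 - 1951) = -2082/(-2003) = -2082*(-1/2003) = 2082/2003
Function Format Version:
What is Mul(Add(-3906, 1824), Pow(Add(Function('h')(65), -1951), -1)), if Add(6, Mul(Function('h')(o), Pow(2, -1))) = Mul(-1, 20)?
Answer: Rational(2082, 2003) ≈ 1.0394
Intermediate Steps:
Function('h')(o) = -52 (Function('h')(o) = Add(-12, Mul(2, Mul(-1, 20))) = Add(-12, Mul(2, -20)) = Add(-12, -40) = -52)
Mul(Add(-3906, 1824), Pow(Add(Function('h')(65), -1951), -1)) = Mul(Add(-3906, 1824), Pow(Add(-52, -1951), -1)) = Mul(-2082, Pow(-2003, -1)) = Mul(-2082, Rational(-1, 2003)) = Rational(2082, 2003)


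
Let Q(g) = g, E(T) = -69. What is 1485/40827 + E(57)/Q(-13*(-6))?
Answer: -300137/353834 ≈ -0.84824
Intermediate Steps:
1485/40827 + E(57)/Q(-13*(-6)) = 1485/40827 - 69/((-13*(-6))) = 1485*(1/40827) - 69/78 = 495/13609 - 69*1/78 = 495/13609 - 23/26 = -300137/353834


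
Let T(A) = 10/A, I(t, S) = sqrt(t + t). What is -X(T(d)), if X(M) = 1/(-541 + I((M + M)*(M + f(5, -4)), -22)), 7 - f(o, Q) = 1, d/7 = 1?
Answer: 26509/14339289 + 28*sqrt(130)/14339289 ≈ 0.0018710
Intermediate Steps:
d = 7 (d = 7*1 = 7)
f(o, Q) = 6 (f(o, Q) = 7 - 1*1 = 7 - 1 = 6)
I(t, S) = sqrt(2)*sqrt(t) (I(t, S) = sqrt(2*t) = sqrt(2)*sqrt(t))
X(M) = 1/(-541 + 2*sqrt(M*(6 + M))) (X(M) = 1/(-541 + sqrt(2)*sqrt((M + M)*(M + 6))) = 1/(-541 + sqrt(2)*sqrt((2*M)*(6 + M))) = 1/(-541 + sqrt(2)*sqrt(2*M*(6 + M))) = 1/(-541 + sqrt(2)*(sqrt(2)*sqrt(M*(6 + M)))) = 1/(-541 + 2*sqrt(M*(6 + M))))
-X(T(d)) = -1/(-541 + 2*sqrt((10/7)*(6 + 10/7))) = -1/(-541 + 2*sqrt((10*(1/7))*(6 + 10*(1/7)))) = -1/(-541 + 2*sqrt(10*(6 + 10/7)/7)) = -1/(-541 + 2*sqrt((10/7)*(52/7))) = -1/(-541 + 2*sqrt(520/49)) = -1/(-541 + 2*(2*sqrt(130)/7)) = -1/(-541 + 4*sqrt(130)/7)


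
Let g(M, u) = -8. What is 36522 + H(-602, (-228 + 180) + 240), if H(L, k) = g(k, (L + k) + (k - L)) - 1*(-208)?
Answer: 36722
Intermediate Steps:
H(L, k) = 200 (H(L, k) = -8 - 1*(-208) = -8 + 208 = 200)
36522 + H(-602, (-228 + 180) + 240) = 36522 + 200 = 36722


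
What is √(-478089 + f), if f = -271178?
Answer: I*√749267 ≈ 865.6*I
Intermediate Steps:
√(-478089 + f) = √(-478089 - 271178) = √(-749267) = I*√749267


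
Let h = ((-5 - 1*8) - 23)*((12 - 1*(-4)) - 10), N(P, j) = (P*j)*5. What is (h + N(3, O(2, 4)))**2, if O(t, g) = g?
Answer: 24336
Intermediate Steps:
N(P, j) = 5*P*j
h = -216 (h = ((-5 - 8) - 23)*((12 + 4) - 10) = (-13 - 23)*(16 - 10) = -36*6 = -216)
(h + N(3, O(2, 4)))**2 = (-216 + 5*3*4)**2 = (-216 + 60)**2 = (-156)**2 = 24336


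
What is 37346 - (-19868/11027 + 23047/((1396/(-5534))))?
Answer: 990663635903/7696846 ≈ 1.2871e+5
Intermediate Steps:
37346 - (-19868/11027 + 23047/((1396/(-5534)))) = 37346 - (-19868*1/11027 + 23047/((1396*(-1/5534)))) = 37346 - (-19868/11027 + 23047/(-698/2767)) = 37346 - (-19868/11027 + 23047*(-2767/698)) = 37346 - (-19868/11027 - 63771049/698) = 37346 - 1*(-703217225187/7696846) = 37346 + 703217225187/7696846 = 990663635903/7696846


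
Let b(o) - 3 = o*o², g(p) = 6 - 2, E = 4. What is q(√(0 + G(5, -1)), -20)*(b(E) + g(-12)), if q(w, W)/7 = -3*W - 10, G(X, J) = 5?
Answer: 24850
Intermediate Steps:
g(p) = 4
b(o) = 3 + o³ (b(o) = 3 + o*o² = 3 + o³)
q(w, W) = -70 - 21*W (q(w, W) = 7*(-3*W - 10) = 7*(-10 - 3*W) = -70 - 21*W)
q(√(0 + G(5, -1)), -20)*(b(E) + g(-12)) = (-70 - 21*(-20))*((3 + 4³) + 4) = (-70 + 420)*((3 + 64) + 4) = 350*(67 + 4) = 350*71 = 24850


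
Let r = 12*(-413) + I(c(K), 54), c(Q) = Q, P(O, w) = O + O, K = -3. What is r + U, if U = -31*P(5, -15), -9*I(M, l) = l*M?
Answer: -5248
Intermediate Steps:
P(O, w) = 2*O
I(M, l) = -M*l/9 (I(M, l) = -l*M/9 = -M*l/9)
U = -310 (U = -62*5 = -31*10 = -310)
r = -4938 (r = 12*(-413) - 1/9*(-3)*54 = -4956 + 18 = -4938)
r + U = -4938 - 310 = -5248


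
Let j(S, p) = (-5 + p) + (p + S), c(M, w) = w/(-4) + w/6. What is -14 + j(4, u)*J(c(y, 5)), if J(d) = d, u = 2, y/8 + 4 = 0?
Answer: -61/4 ≈ -15.250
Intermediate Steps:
y = -32 (y = -32 + 8*0 = -32 + 0 = -32)
c(M, w) = -w/12 (c(M, w) = w*(-¼) + w*(⅙) = -w/4 + w/6 = -w/12)
j(S, p) = -5 + S + 2*p (j(S, p) = (-5 + p) + (S + p) = -5 + S + 2*p)
-14 + j(4, u)*J(c(y, 5)) = -14 + (-5 + 4 + 2*2)*(-1/12*5) = -14 + (-5 + 4 + 4)*(-5/12) = -14 + 3*(-5/12) = -14 - 5/4 = -61/4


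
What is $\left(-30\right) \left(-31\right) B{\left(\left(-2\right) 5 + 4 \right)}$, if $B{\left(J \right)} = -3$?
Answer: $-2790$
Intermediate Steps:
$\left(-30\right) \left(-31\right) B{\left(\left(-2\right) 5 + 4 \right)} = \left(-30\right) \left(-31\right) \left(-3\right) = 930 \left(-3\right) = -2790$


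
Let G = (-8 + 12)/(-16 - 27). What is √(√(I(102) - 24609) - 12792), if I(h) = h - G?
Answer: √(-23652408 + 43*I*√45313271)/43 ≈ 0.69205 + 113.1*I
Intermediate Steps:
G = -4/43 (G = 4/(-43) = 4*(-1/43) = -4/43 ≈ -0.093023)
I(h) = 4/43 + h (I(h) = h - 1*(-4/43) = h + 4/43 = 4/43 + h)
√(√(I(102) - 24609) - 12792) = √(√((4/43 + 102) - 24609) - 12792) = √(√(4390/43 - 24609) - 12792) = √(√(-1053797/43) - 12792) = √(I*√45313271/43 - 12792) = √(-12792 + I*√45313271/43)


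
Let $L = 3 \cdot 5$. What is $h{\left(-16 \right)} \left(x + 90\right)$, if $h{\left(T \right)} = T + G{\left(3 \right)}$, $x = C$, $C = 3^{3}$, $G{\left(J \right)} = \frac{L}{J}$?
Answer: $-1287$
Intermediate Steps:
$L = 15$
$G{\left(J \right)} = \frac{15}{J}$
$C = 27$
$x = 27$
$h{\left(T \right)} = 5 + T$ ($h{\left(T \right)} = T + \frac{15}{3} = T + 15 \cdot \frac{1}{3} = T + 5 = 5 + T$)
$h{\left(-16 \right)} \left(x + 90\right) = \left(5 - 16\right) \left(27 + 90\right) = \left(-11\right) 117 = -1287$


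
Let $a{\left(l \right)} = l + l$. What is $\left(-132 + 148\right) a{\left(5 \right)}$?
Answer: $160$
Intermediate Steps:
$a{\left(l \right)} = 2 l$
$\left(-132 + 148\right) a{\left(5 \right)} = \left(-132 + 148\right) 2 \cdot 5 = 16 \cdot 10 = 160$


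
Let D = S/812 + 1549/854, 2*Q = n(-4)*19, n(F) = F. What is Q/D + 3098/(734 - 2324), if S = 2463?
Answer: -373650677/38173515 ≈ -9.7882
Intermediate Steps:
Q = -38 (Q = (-4*19)/2 = (½)*(-76) = -38)
D = 240085/49532 (D = 2463/812 + 1549/854 = 240085/49532 ≈ 4.8471)
Q/D + 3098/(734 - 2324) = -38/240085/49532 + 3098/(734 - 2324) = -38*49532/240085 + 3098/(-1590) = -1882216/240085 + 3098*(-1/1590) = -1882216/240085 - 1549/795 = -373650677/38173515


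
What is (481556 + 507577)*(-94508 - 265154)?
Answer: -355753553046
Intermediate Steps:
(481556 + 507577)*(-94508 - 265154) = 989133*(-359662) = -355753553046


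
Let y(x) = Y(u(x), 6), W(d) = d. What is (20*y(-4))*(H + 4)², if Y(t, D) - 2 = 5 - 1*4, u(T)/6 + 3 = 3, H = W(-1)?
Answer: 540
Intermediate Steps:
H = -1
u(T) = 0 (u(T) = -18 + 6*3 = -18 + 18 = 0)
Y(t, D) = 3 (Y(t, D) = 2 + (5 - 1*4) = 2 + (5 - 4) = 2 + 1 = 3)
y(x) = 3
(20*y(-4))*(H + 4)² = (20*3)*(-1 + 4)² = 60*3² = 60*9 = 540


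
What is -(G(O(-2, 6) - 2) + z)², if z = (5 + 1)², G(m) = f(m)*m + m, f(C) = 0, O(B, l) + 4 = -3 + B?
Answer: -625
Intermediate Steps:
O(B, l) = -7 + B (O(B, l) = -4 + (-3 + B) = -7 + B)
G(m) = m (G(m) = 0*m + m = 0 + m = m)
z = 36 (z = 6² = 36)
-(G(O(-2, 6) - 2) + z)² = -(((-7 - 2) - 2) + 36)² = -((-9 - 2) + 36)² = -(-11 + 36)² = -1*25² = -1*625 = -625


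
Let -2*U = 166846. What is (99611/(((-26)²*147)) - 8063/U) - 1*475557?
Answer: -3942315788083403/8289910356 ≈ -4.7556e+5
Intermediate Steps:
U = -83423 (U = -½*166846 = -83423)
(99611/(((-26)²*147)) - 8063/U) - 1*475557 = (99611/(((-26)²*147)) - 8063/(-83423)) - 1*475557 = (99611/((676*147)) - 8063*(-1/83423)) - 475557 = (99611/99372 + 8063/83423) - 475557 = 9111084889/8289910356 - 475557 = -3942315788083403/8289910356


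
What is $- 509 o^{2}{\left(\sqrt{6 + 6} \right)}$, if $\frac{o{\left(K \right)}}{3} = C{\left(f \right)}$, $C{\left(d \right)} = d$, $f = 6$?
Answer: $-164916$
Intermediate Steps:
$o{\left(K \right)} = 18$ ($o{\left(K \right)} = 3 \cdot 6 = 18$)
$- 509 o^{2}{\left(\sqrt{6 + 6} \right)} = - 509 \cdot 18^{2} = \left(-509\right) 324 = -164916$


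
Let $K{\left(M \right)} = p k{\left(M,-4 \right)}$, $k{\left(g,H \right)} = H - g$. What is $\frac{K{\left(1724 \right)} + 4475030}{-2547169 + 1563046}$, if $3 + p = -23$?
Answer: $- \frac{4519958}{984123} \approx -4.5929$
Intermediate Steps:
$p = -26$ ($p = -3 - 23 = -26$)
$K{\left(M \right)} = 104 + 26 M$ ($K{\left(M \right)} = - 26 \left(-4 - M\right) = 104 + 26 M$)
$\frac{K{\left(1724 \right)} + 4475030}{-2547169 + 1563046} = \frac{\left(104 + 26 \cdot 1724\right) + 4475030}{-2547169 + 1563046} = \frac{\left(104 + 44824\right) + 4475030}{-984123} = \left(44928 + 4475030\right) \left(- \frac{1}{984123}\right) = 4519958 \left(- \frac{1}{984123}\right) = - \frac{4519958}{984123}$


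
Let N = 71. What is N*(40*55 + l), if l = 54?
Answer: 160034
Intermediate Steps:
N*(40*55 + l) = 71*(40*55 + 54) = 71*(2200 + 54) = 71*2254 = 160034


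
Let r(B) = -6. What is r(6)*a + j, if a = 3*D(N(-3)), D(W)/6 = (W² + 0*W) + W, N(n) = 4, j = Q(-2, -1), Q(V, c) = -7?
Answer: -2167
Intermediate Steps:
j = -7
D(W) = 6*W + 6*W² (D(W) = 6*((W² + 0*W) + W) = 6*((W² + 0) + W) = 6*(W² + W) = 6*(W + W²) = 6*W + 6*W²)
a = 360 (a = 3*(6*4*(1 + 4)) = 3*(6*4*5) = 3*120 = 360)
r(6)*a + j = -6*360 - 7 = -2160 - 7 = -2167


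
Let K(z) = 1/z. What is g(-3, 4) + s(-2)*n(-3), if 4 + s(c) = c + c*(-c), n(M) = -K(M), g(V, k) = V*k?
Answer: -46/3 ≈ -15.333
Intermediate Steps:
K(z) = 1/z
n(M) = -1/M
s(c) = -4 + c - c² (s(c) = -4 + (c + c*(-c)) = -4 + (c - c²) = -4 + c - c²)
g(-3, 4) + s(-2)*n(-3) = -3*4 + (-4 - 2 - 1*(-2)²)*(-1/(-3)) = -12 + (-4 - 2 - 1*4)*(-1*(-⅓)) = -12 + (-4 - 2 - 4)*(⅓) = -12 - 10*⅓ = -12 - 10/3 = -46/3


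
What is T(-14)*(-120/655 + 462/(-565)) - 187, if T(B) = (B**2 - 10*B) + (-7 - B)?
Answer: -39250931/74015 ≈ -530.31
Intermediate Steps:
T(B) = -7 + B**2 - 11*B
T(-14)*(-120/655 + 462/(-565)) - 187 = (-7 + (-14)**2 - 11*(-14))*(-120/655 + 462/(-565)) - 187 = (-7 + 196 + 154)*(-120*1/655 + 462*(-1/565)) - 187 = 343*(-24/131 - 462/565) - 187 = 343*(-74082/74015) - 187 = -25410126/74015 - 187 = -39250931/74015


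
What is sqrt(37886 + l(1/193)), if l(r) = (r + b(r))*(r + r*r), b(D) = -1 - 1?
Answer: 2*sqrt(13141588997679)/37249 ≈ 194.64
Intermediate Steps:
b(D) = -2
l(r) = (-2 + r)*(r + r**2) (l(r) = (r - 2)*(r + r*r) = (-2 + r)*(r + r**2))
sqrt(37886 + l(1/193)) = sqrt(37886 + (-2 + (1/193)**2 - 1/193)/193) = sqrt(37886 + (-2 + (1/193)**2 - 1*1/193)/193) = sqrt(37886 + (-2 + 1/37249 - 1/193)/193) = sqrt(37886 + (1/193)*(-74690/37249)) = sqrt(37886 - 74690/7189057) = sqrt(272364538812/7189057) = 2*sqrt(13141588997679)/37249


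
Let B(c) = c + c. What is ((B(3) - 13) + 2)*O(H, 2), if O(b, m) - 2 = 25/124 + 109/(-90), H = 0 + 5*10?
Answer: -5527/1116 ≈ -4.9525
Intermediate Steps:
B(c) = 2*c
H = 50 (H = 0 + 50 = 50)
O(b, m) = 5527/5580 (O(b, m) = 2 + (25/124 + 109/(-90)) = 2 + (25*(1/124) + 109*(-1/90)) = 2 + (25/124 - 109/90) = 2 - 5633/5580 = 5527/5580)
((B(3) - 13) + 2)*O(H, 2) = ((2*3 - 13) + 2)*(5527/5580) = ((6 - 13) + 2)*(5527/5580) = (-7 + 2)*(5527/5580) = -5*5527/5580 = -5527/1116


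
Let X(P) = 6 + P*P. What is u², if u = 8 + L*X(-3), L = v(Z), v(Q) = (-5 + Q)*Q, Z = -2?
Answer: 47524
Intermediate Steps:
X(P) = 6 + P²
v(Q) = Q*(-5 + Q)
L = 14 (L = -2*(-5 - 2) = -2*(-7) = 14)
u = 218 (u = 8 + 14*(6 + (-3)²) = 8 + 14*(6 + 9) = 8 + 14*15 = 8 + 210 = 218)
u² = 218² = 47524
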